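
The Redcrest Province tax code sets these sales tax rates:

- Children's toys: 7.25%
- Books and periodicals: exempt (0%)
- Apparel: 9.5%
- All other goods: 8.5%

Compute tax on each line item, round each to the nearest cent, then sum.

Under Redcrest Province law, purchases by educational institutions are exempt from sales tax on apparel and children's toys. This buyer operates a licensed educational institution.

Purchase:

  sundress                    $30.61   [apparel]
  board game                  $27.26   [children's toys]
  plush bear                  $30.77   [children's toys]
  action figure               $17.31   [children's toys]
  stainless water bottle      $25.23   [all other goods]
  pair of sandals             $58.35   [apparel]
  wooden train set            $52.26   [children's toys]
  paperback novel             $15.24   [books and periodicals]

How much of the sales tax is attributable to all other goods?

Stainless water bottle $25.23: all other goods → 8.5% → $2.14
Tax on all other goods = $2.14

$2.14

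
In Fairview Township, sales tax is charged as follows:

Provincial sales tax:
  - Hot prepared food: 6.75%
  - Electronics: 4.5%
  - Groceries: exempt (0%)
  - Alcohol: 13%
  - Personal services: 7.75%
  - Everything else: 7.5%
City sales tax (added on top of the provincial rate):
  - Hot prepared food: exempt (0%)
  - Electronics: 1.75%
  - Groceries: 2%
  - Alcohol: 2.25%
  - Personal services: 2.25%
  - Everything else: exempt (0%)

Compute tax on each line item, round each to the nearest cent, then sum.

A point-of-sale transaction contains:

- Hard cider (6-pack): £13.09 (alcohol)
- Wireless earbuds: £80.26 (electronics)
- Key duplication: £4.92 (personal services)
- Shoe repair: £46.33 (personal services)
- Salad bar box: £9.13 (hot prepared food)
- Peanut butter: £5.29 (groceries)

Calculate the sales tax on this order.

£12.87

Hard cider (6-pack) £13.09: alcohol → 13% + 2.25% city = 15.25% → £2.00
Wireless earbuds £80.26: electronics → 4.5% + 1.75% city = 6.25% → £5.02
Key duplication £4.92: personal services → 7.75% + 2.25% city = 10% → £0.49
Shoe repair £46.33: personal services → 7.75% + 2.25% city = 10% → £4.63
Salad bar box £9.13: hot prepared food → 6.75% + 0% city = 6.75% → £0.62
Peanut butter £5.29: groceries → 0% + 2% city = 2% → £0.11
Total tax = £2.00 + £5.02 + £0.49 + £4.63 + £0.62 + £0.11 = £12.87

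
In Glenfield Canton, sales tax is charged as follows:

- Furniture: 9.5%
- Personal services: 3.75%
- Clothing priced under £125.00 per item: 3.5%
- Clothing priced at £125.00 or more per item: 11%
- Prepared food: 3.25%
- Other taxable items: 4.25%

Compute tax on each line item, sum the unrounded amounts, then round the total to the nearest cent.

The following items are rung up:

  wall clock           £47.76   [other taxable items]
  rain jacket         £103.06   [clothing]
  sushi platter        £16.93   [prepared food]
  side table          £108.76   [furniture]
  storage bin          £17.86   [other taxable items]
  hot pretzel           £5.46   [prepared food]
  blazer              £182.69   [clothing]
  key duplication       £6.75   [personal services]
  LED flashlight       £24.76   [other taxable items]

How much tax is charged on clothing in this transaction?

£23.70

Rain jacket £103.06: clothing, under £125.00 → 3.5% → £3.6071
Blazer £182.69: clothing, £125.00 or more → 11% → £20.0959
Tax on clothing: unrounded sum = £23.703 → £23.70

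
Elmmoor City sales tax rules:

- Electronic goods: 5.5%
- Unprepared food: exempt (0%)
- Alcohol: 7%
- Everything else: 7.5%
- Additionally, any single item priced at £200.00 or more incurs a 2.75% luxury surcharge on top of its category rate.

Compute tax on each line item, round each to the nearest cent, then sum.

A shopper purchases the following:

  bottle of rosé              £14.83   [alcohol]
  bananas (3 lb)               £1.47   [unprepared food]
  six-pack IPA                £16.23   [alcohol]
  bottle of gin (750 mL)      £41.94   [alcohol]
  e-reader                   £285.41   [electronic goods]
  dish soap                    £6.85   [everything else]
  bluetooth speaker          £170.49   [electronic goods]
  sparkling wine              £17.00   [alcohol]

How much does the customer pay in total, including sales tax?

Bottle of rosé £14.83: alcohol → 7% → £1.04
Bananas (3 lb) £1.47: unprepared food → 0% → £0.00
Six-pack IPA £16.23: alcohol → 7% → £1.14
Bottle of gin (750 mL) £41.94: alcohol → 7% → £2.94
E-reader £285.41: electronic goods → 5.5% + 2.75% surcharge = 8.25% → £23.55
Dish soap £6.85: everything else → 7.5% → £0.51
Bluetooth speaker £170.49: electronic goods → 5.5% → £9.38
Sparkling wine £17.00: alcohol → 7% → £1.19
Subtotal = £554.22; tax = £39.75; total due = £593.97

£593.97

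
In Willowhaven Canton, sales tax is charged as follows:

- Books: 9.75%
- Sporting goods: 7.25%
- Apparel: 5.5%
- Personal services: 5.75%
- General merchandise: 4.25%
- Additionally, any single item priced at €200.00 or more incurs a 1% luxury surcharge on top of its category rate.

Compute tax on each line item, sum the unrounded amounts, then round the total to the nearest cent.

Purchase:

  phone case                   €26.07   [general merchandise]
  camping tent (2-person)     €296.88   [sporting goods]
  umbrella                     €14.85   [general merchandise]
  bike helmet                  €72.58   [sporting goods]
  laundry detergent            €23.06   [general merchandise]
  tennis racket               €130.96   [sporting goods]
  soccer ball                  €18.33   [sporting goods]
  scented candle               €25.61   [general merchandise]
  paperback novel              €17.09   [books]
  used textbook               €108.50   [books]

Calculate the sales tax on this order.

€56.63

Phone case €26.07: general merchandise → 4.25% → €1.107975
Camping tent (2-person) €296.88: sporting goods → 7.25% + 1% surcharge = 8.25% → €24.4926
Umbrella €14.85: general merchandise → 4.25% → €0.631125
Bike helmet €72.58: sporting goods → 7.25% → €5.26205
Laundry detergent €23.06: general merchandise → 4.25% → €0.98005
Tennis racket €130.96: sporting goods → 7.25% → €9.4946
Soccer ball €18.33: sporting goods → 7.25% → €1.328925
Scented candle €25.61: general merchandise → 4.25% → €1.088425
Paperback novel €17.09: books → 9.75% → €1.666275
Used textbook €108.50: books → 9.75% → €10.57875
Unrounded tax sum = €56.630775 → €56.63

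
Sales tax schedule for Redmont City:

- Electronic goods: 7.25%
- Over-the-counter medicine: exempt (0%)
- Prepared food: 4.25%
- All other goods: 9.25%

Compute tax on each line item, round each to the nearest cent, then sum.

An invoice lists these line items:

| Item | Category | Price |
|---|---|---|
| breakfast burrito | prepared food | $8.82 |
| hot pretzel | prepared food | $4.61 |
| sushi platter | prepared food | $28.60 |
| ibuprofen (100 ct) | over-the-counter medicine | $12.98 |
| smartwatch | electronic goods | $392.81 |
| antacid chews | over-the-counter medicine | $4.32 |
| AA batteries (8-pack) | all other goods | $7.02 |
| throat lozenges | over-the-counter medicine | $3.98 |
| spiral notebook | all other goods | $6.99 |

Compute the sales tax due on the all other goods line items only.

AA batteries (8-pack) $7.02: all other goods → 9.25% → $0.65
Spiral notebook $6.99: all other goods → 9.25% → $0.65
Tax on all other goods = $0.65 + $0.65 = $1.30

$1.30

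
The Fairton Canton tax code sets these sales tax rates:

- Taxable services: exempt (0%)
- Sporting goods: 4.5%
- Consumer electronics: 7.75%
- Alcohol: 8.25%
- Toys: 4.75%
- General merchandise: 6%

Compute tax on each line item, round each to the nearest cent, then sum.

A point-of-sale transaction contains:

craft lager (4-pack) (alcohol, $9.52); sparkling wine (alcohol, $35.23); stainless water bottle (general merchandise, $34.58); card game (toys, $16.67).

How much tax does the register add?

Craft lager (4-pack) $9.52: alcohol → 8.25% → $0.79
Sparkling wine $35.23: alcohol → 8.25% → $2.91
Stainless water bottle $34.58: general merchandise → 6% → $2.07
Card game $16.67: toys → 4.75% → $0.79
Total tax = $0.79 + $2.91 + $2.07 + $0.79 = $6.56

$6.56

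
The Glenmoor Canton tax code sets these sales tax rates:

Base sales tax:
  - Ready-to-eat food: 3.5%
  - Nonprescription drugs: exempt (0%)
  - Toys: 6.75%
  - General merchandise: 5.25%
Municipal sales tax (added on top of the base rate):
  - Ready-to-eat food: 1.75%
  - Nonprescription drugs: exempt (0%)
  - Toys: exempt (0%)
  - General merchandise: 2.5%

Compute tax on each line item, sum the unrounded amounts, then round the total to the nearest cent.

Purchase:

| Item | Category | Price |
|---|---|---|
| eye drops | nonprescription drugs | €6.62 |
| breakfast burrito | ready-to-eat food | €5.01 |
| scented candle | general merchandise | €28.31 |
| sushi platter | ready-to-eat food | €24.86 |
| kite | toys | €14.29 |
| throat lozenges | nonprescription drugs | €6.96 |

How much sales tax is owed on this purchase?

€4.73

Eye drops €6.62: nonprescription drugs → 0% + 0% municipal = 0% → €0.00
Breakfast burrito €5.01: ready-to-eat food → 3.5% + 1.75% municipal = 5.25% → €0.263025
Scented candle €28.31: general merchandise → 5.25% + 2.5% municipal = 7.75% → €2.194025
Sushi platter €24.86: ready-to-eat food → 3.5% + 1.75% municipal = 5.25% → €1.30515
Kite €14.29: toys → 6.75% + 0% municipal = 6.75% → €0.964575
Throat lozenges €6.96: nonprescription drugs → 0% + 0% municipal = 0% → €0.00
Unrounded tax sum = €4.726775 → €4.73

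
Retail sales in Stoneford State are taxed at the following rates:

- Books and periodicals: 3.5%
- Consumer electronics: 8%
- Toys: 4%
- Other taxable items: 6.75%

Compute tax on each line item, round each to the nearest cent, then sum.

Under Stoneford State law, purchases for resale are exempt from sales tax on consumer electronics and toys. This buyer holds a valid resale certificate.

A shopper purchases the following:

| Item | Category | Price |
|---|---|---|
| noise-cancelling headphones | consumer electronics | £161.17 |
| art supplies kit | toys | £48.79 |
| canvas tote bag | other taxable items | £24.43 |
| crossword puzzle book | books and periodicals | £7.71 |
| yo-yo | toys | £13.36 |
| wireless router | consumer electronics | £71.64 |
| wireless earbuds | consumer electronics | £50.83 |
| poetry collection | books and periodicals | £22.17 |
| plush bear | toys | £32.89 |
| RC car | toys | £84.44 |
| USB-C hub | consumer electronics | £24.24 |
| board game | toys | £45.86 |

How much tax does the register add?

£2.70

Noise-cancelling headphones £161.17: consumer electronics, buyer-exempt → 0% → £0.00
Art supplies kit £48.79: toys, buyer-exempt → 0% → £0.00
Canvas tote bag £24.43: other taxable items → 6.75% → £1.65
Crossword puzzle book £7.71: books and periodicals → 3.5% → £0.27
Yo-yo £13.36: toys, buyer-exempt → 0% → £0.00
Wireless router £71.64: consumer electronics, buyer-exempt → 0% → £0.00
Wireless earbuds £50.83: consumer electronics, buyer-exempt → 0% → £0.00
Poetry collection £22.17: books and periodicals → 3.5% → £0.78
Plush bear £32.89: toys, buyer-exempt → 0% → £0.00
RC car £84.44: toys, buyer-exempt → 0% → £0.00
USB-C hub £24.24: consumer electronics, buyer-exempt → 0% → £0.00
Board game £45.86: toys, buyer-exempt → 0% → £0.00
Total tax = £1.65 + £0.27 + £0.78 = £2.70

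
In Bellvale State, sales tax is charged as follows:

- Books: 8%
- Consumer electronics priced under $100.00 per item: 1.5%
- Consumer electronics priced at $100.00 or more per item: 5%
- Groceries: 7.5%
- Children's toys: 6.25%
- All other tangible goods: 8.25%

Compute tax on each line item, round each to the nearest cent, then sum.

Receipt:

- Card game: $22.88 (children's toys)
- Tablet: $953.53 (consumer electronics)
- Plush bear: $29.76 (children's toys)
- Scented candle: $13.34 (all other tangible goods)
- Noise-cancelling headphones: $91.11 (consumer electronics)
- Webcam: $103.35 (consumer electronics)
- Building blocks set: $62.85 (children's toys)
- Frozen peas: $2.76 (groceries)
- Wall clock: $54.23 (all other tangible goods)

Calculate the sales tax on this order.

Card game $22.88: children's toys → 6.25% → $1.43
Tablet $953.53: consumer electronics, $100.00 or more → 5% → $47.68
Plush bear $29.76: children's toys → 6.25% → $1.86
Scented candle $13.34: all other tangible goods → 8.25% → $1.10
Noise-cancelling headphones $91.11: consumer electronics, under $100.00 → 1.5% → $1.37
Webcam $103.35: consumer electronics, $100.00 or more → 5% → $5.17
Building blocks set $62.85: children's toys → 6.25% → $3.93
Frozen peas $2.76: groceries → 7.5% → $0.21
Wall clock $54.23: all other tangible goods → 8.25% → $4.47
Total tax = $1.43 + $47.68 + $1.86 + $1.10 + $1.37 + $5.17 + $3.93 + $0.21 + $4.47 = $67.22

$67.22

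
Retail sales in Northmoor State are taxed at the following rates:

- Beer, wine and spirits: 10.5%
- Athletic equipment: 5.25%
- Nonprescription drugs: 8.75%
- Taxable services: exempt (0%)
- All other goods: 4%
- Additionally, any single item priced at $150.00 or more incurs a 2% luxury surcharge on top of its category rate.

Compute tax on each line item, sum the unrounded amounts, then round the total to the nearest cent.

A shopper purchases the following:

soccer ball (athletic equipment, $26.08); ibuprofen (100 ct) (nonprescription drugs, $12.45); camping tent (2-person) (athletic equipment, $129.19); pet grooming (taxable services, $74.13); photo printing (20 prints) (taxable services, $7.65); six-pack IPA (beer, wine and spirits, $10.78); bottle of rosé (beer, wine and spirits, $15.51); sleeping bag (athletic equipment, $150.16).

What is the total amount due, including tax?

Soccer ball $26.08: athletic equipment → 5.25% → $1.3692
Ibuprofen (100 ct) $12.45: nonprescription drugs → 8.75% → $1.089375
Camping tent (2-person) $129.19: athletic equipment → 5.25% → $6.782475
Pet grooming $74.13: taxable services → 0% → $0.00
Photo printing (20 prints) $7.65: taxable services → 0% → $0.00
Six-pack IPA $10.78: beer, wine and spirits → 10.5% → $1.1319
Bottle of rosé $15.51: beer, wine and spirits → 10.5% → $1.62855
Sleeping bag $150.16: athletic equipment → 5.25% + 2% surcharge = 7.25% → $10.8866
Subtotal = $425.95; unrounded tax = $22.8881 → $22.89; total due = $448.84

$448.84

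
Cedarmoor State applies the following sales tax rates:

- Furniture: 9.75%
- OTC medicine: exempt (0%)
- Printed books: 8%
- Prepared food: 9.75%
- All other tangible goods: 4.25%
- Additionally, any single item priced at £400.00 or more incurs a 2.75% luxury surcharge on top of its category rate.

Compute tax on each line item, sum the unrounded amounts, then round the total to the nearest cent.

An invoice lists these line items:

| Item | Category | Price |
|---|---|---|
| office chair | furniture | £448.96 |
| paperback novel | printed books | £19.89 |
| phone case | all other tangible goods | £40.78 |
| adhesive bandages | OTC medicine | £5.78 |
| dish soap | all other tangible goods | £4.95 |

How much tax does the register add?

£59.65

Office chair £448.96: furniture → 9.75% + 2.75% surcharge = 12.5% → £56.12
Paperback novel £19.89: printed books → 8% → £1.5912
Phone case £40.78: all other tangible goods → 4.25% → £1.73315
Adhesive bandages £5.78: OTC medicine → 0% → £0.00
Dish soap £4.95: all other tangible goods → 4.25% → £0.210375
Unrounded tax sum = £59.654725 → £59.65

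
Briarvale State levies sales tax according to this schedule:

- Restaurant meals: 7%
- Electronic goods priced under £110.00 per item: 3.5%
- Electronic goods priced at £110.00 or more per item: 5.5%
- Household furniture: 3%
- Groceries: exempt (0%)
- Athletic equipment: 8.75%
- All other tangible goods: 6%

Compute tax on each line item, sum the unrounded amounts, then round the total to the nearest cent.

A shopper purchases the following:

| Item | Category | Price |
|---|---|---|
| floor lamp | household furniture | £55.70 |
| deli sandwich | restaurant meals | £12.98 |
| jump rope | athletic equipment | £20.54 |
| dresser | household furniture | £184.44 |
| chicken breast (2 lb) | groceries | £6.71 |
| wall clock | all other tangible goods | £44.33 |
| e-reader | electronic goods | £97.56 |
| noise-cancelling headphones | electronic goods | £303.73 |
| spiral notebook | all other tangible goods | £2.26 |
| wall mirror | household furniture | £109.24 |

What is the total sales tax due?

Floor lamp £55.70: household furniture → 3% → £1.671
Deli sandwich £12.98: restaurant meals → 7% → £0.9086
Jump rope £20.54: athletic equipment → 8.75% → £1.79725
Dresser £184.44: household furniture → 3% → £5.5332
Chicken breast (2 lb) £6.71: groceries → 0% → £0.00
Wall clock £44.33: all other tangible goods → 6% → £2.6598
E-reader £97.56: electronic goods, under £110.00 → 3.5% → £3.4146
Noise-cancelling headphones £303.73: electronic goods, £110.00 or more → 5.5% → £16.70515
Spiral notebook £2.26: all other tangible goods → 6% → £0.1356
Wall mirror £109.24: household furniture → 3% → £3.2772
Unrounded tax sum = £36.1024 → £36.10

£36.10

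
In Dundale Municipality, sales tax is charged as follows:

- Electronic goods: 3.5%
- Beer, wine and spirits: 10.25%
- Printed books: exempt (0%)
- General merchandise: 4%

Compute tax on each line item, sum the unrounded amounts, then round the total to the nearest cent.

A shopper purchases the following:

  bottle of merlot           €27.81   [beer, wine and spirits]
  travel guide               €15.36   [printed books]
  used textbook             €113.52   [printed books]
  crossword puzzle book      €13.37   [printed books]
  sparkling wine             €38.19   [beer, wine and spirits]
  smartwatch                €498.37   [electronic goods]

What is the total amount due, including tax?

Bottle of merlot €27.81: beer, wine and spirits → 10.25% → €2.850525
Travel guide €15.36: printed books → 0% → €0.00
Used textbook €113.52: printed books → 0% → €0.00
Crossword puzzle book €13.37: printed books → 0% → €0.00
Sparkling wine €38.19: beer, wine and spirits → 10.25% → €3.914475
Smartwatch €498.37: electronic goods → 3.5% → €17.44295
Subtotal = €706.62; unrounded tax = €24.20795 → €24.21; total due = €730.83

€730.83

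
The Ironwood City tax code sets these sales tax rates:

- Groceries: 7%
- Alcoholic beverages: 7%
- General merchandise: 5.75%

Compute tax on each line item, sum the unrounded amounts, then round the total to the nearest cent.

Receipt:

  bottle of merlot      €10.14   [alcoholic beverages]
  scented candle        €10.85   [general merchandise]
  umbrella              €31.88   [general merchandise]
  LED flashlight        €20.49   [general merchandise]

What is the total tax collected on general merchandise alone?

Scented candle €10.85: general merchandise → 5.75% → €0.623875
Umbrella €31.88: general merchandise → 5.75% → €1.8331
LED flashlight €20.49: general merchandise → 5.75% → €1.178175
Tax on general merchandise: unrounded sum = €3.63515 → €3.64

€3.64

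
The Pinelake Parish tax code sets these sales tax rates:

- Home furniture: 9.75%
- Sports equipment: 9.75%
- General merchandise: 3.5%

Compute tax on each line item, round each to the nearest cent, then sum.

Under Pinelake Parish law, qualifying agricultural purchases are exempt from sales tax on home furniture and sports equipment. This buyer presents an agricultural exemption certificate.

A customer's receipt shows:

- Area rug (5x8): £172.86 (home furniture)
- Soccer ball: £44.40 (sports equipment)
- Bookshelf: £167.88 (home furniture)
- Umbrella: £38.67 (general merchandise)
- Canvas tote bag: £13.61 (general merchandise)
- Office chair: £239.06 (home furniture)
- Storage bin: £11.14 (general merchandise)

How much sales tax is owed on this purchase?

Area rug (5x8) £172.86: home furniture, buyer-exempt → 0% → £0.00
Soccer ball £44.40: sports equipment, buyer-exempt → 0% → £0.00
Bookshelf £167.88: home furniture, buyer-exempt → 0% → £0.00
Umbrella £38.67: general merchandise → 3.5% → £1.35
Canvas tote bag £13.61: general merchandise → 3.5% → £0.48
Office chair £239.06: home furniture, buyer-exempt → 0% → £0.00
Storage bin £11.14: general merchandise → 3.5% → £0.39
Total tax = £1.35 + £0.48 + £0.39 = £2.22

£2.22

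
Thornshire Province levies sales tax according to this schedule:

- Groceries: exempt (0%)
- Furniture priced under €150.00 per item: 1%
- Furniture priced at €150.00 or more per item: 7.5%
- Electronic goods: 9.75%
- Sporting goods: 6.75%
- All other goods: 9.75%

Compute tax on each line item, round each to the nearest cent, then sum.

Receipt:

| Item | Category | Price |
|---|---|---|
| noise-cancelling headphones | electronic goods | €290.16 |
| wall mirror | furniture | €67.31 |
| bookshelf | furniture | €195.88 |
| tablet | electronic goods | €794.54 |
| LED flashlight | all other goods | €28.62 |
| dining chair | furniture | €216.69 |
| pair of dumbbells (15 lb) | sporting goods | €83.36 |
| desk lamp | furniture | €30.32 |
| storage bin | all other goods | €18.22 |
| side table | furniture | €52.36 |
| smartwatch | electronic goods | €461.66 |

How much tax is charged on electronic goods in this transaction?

€150.77

Noise-cancelling headphones €290.16: electronic goods → 9.75% → €28.29
Tablet €794.54: electronic goods → 9.75% → €77.47
Smartwatch €461.66: electronic goods → 9.75% → €45.01
Tax on electronic goods = €28.29 + €77.47 + €45.01 = €150.77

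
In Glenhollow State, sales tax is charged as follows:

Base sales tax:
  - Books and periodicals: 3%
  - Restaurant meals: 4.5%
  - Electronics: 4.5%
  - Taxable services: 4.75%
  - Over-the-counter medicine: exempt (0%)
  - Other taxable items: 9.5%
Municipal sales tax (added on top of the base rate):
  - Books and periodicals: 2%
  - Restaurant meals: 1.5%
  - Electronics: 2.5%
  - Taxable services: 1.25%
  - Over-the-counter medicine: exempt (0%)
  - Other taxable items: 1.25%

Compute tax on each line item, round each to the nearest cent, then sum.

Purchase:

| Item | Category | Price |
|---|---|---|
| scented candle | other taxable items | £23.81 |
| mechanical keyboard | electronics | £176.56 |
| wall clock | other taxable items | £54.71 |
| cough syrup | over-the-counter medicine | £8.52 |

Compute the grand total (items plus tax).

£284.40

Scented candle £23.81: other taxable items → 9.5% + 1.25% municipal = 10.75% → £2.56
Mechanical keyboard £176.56: electronics → 4.5% + 2.5% municipal = 7% → £12.36
Wall clock £54.71: other taxable items → 9.5% + 1.25% municipal = 10.75% → £5.88
Cough syrup £8.52: over-the-counter medicine → 0% + 0% municipal = 0% → £0.00
Subtotal = £263.60; tax = £20.80; total due = £284.40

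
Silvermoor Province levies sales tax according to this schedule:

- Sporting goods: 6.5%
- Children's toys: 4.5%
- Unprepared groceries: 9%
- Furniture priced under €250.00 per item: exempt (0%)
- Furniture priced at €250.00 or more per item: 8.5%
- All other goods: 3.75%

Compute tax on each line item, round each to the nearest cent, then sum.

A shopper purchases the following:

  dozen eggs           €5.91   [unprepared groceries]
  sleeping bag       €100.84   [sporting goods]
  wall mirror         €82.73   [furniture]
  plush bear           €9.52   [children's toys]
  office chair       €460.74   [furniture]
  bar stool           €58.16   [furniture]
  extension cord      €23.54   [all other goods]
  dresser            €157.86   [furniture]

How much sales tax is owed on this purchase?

Dozen eggs €5.91: unprepared groceries → 9% → €0.53
Sleeping bag €100.84: sporting goods → 6.5% → €6.55
Wall mirror €82.73: furniture, under €250.00 → 0% → €0.00
Plush bear €9.52: children's toys → 4.5% → €0.43
Office chair €460.74: furniture, €250.00 or more → 8.5% → €39.16
Bar stool €58.16: furniture, under €250.00 → 0% → €0.00
Extension cord €23.54: all other goods → 3.75% → €0.88
Dresser €157.86: furniture, under €250.00 → 0% → €0.00
Total tax = €0.53 + €6.55 + €0.43 + €39.16 + €0.88 = €47.55

€47.55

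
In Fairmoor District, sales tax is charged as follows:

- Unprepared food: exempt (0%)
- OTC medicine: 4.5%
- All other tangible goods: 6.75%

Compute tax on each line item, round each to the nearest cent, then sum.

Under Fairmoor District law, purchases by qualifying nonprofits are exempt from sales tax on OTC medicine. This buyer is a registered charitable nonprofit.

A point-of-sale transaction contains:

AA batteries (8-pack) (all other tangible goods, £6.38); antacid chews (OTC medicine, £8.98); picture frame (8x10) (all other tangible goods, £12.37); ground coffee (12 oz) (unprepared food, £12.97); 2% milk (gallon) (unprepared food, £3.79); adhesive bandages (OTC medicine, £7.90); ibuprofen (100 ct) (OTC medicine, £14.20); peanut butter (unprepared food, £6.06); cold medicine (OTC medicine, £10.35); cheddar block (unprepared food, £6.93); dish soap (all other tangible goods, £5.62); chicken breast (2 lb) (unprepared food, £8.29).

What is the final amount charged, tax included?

£105.48

AA batteries (8-pack) £6.38: all other tangible goods → 6.75% → £0.43
Antacid chews £8.98: OTC medicine, buyer-exempt → 0% → £0.00
Picture frame (8x10) £12.37: all other tangible goods → 6.75% → £0.83
Ground coffee (12 oz) £12.97: unprepared food → 0% → £0.00
2% milk (gallon) £3.79: unprepared food → 0% → £0.00
Adhesive bandages £7.90: OTC medicine, buyer-exempt → 0% → £0.00
Ibuprofen (100 ct) £14.20: OTC medicine, buyer-exempt → 0% → £0.00
Peanut butter £6.06: unprepared food → 0% → £0.00
Cold medicine £10.35: OTC medicine, buyer-exempt → 0% → £0.00
Cheddar block £6.93: unprepared food → 0% → £0.00
Dish soap £5.62: all other tangible goods → 6.75% → £0.38
Chicken breast (2 lb) £8.29: unprepared food → 0% → £0.00
Subtotal = £103.84; tax = £1.64; total due = £105.48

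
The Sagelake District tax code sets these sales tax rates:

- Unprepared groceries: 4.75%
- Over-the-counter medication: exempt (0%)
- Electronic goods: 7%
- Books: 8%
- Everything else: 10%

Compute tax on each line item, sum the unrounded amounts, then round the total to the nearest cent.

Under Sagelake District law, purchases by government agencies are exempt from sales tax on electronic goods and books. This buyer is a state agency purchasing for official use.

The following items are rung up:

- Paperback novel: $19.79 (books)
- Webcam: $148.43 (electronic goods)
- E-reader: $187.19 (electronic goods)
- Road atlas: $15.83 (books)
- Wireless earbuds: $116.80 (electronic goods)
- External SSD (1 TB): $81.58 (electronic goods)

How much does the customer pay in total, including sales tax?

Paperback novel $19.79: books, buyer-exempt → 0% → $0.00
Webcam $148.43: electronic goods, buyer-exempt → 0% → $0.00
E-reader $187.19: electronic goods, buyer-exempt → 0% → $0.00
Road atlas $15.83: books, buyer-exempt → 0% → $0.00
Wireless earbuds $116.80: electronic goods, buyer-exempt → 0% → $0.00
External SSD (1 TB) $81.58: electronic goods, buyer-exempt → 0% → $0.00
Subtotal = $569.62; unrounded tax = $0.00 → $0.00; total due = $569.62

$569.62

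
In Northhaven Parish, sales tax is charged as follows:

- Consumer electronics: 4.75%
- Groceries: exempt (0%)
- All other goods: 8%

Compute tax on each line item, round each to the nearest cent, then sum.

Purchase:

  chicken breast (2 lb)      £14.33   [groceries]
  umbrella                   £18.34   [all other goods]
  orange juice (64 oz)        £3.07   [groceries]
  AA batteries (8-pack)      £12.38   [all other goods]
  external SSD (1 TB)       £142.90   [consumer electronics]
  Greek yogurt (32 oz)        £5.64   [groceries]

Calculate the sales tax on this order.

Chicken breast (2 lb) £14.33: groceries → 0% → £0.00
Umbrella £18.34: all other goods → 8% → £1.47
Orange juice (64 oz) £3.07: groceries → 0% → £0.00
AA batteries (8-pack) £12.38: all other goods → 8% → £0.99
External SSD (1 TB) £142.90: consumer electronics → 4.75% → £6.79
Greek yogurt (32 oz) £5.64: groceries → 0% → £0.00
Total tax = £1.47 + £0.99 + £6.79 = £9.25

£9.25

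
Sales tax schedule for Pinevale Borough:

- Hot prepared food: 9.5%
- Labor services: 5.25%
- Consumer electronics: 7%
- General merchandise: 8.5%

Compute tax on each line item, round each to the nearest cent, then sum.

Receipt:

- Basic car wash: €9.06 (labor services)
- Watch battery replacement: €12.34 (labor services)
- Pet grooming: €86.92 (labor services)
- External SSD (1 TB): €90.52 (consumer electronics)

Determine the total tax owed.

€12.03

Basic car wash €9.06: labor services → 5.25% → €0.48
Watch battery replacement €12.34: labor services → 5.25% → €0.65
Pet grooming €86.92: labor services → 5.25% → €4.56
External SSD (1 TB) €90.52: consumer electronics → 7% → €6.34
Total tax = €0.48 + €0.65 + €4.56 + €6.34 = €12.03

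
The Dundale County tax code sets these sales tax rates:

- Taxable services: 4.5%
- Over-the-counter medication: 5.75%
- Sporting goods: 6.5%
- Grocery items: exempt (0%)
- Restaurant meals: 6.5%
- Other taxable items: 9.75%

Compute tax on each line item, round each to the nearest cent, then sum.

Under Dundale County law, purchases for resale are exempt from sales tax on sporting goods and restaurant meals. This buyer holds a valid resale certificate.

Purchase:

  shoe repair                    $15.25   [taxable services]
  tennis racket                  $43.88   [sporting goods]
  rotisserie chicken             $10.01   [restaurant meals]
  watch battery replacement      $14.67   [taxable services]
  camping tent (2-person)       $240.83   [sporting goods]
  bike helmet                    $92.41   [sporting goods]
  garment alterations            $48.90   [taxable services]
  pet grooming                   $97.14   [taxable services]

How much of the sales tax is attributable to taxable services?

$7.92

Shoe repair $15.25: taxable services → 4.5% → $0.69
Watch battery replacement $14.67: taxable services → 4.5% → $0.66
Garment alterations $48.90: taxable services → 4.5% → $2.20
Pet grooming $97.14: taxable services → 4.5% → $4.37
Tax on taxable services = $0.69 + $0.66 + $2.20 + $4.37 = $7.92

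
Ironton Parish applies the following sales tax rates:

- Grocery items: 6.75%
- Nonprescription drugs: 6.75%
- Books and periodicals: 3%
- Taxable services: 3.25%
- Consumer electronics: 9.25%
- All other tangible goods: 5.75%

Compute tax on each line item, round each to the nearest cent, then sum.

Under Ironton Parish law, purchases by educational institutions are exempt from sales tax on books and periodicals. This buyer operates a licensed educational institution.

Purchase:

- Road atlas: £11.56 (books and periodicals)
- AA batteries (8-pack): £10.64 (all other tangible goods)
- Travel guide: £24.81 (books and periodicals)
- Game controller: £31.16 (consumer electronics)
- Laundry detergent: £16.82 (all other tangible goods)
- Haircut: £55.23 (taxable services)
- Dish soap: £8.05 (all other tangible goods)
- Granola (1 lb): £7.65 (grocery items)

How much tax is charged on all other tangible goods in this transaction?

AA batteries (8-pack) £10.64: all other tangible goods → 5.75% → £0.61
Laundry detergent £16.82: all other tangible goods → 5.75% → £0.97
Dish soap £8.05: all other tangible goods → 5.75% → £0.46
Tax on all other tangible goods = £0.61 + £0.97 + £0.46 = £2.04

£2.04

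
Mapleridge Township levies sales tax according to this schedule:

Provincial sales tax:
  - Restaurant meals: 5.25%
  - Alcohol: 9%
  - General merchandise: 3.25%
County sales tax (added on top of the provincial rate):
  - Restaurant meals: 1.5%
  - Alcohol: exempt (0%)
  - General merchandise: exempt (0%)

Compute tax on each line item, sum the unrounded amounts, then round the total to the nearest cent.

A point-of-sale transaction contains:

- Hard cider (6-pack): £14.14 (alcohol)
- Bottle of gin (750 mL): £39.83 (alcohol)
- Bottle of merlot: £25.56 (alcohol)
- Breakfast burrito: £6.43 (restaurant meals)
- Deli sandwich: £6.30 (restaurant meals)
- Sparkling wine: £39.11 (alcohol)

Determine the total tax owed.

Hard cider (6-pack) £14.14: alcohol → 9% + 0% county = 9% → £1.2726
Bottle of gin (750 mL) £39.83: alcohol → 9% + 0% county = 9% → £3.5847
Bottle of merlot £25.56: alcohol → 9% + 0% county = 9% → £2.3004
Breakfast burrito £6.43: restaurant meals → 5.25% + 1.5% county = 6.75% → £0.434025
Deli sandwich £6.30: restaurant meals → 5.25% + 1.5% county = 6.75% → £0.42525
Sparkling wine £39.11: alcohol → 9% + 0% county = 9% → £3.5199
Unrounded tax sum = £11.536875 → £11.54

£11.54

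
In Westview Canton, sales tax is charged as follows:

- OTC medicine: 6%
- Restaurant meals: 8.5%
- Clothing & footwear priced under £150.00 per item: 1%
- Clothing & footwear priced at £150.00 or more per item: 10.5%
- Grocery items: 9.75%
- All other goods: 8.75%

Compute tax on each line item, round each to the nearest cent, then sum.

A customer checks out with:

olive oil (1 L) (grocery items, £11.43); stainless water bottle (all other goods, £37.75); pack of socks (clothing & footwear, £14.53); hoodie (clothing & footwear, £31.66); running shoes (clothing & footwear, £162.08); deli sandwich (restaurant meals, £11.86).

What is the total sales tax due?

Olive oil (1 L) £11.43: grocery items → 9.75% → £1.11
Stainless water bottle £37.75: all other goods → 8.75% → £3.30
Pack of socks £14.53: clothing & footwear, under £150.00 → 1% → £0.15
Hoodie £31.66: clothing & footwear, under £150.00 → 1% → £0.32
Running shoes £162.08: clothing & footwear, £150.00 or more → 10.5% → £17.02
Deli sandwich £11.86: restaurant meals → 8.5% → £1.01
Total tax = £1.11 + £3.30 + £0.15 + £0.32 + £17.02 + £1.01 = £22.91

£22.91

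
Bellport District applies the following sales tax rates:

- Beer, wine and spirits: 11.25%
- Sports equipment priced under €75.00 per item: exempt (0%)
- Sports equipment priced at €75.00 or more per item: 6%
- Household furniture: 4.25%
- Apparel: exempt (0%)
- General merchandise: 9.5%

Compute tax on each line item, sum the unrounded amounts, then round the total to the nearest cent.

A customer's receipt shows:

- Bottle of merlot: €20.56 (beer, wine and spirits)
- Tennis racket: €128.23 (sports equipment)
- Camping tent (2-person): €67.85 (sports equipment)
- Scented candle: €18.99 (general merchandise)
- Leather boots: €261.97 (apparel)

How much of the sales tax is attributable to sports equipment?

€7.69

Tennis racket €128.23: sports equipment, €75.00 or more → 6% → €7.6938
Camping tent (2-person) €67.85: sports equipment, under €75.00 → 0% → €0.00
Tax on sports equipment: unrounded sum = €7.6938 → €7.69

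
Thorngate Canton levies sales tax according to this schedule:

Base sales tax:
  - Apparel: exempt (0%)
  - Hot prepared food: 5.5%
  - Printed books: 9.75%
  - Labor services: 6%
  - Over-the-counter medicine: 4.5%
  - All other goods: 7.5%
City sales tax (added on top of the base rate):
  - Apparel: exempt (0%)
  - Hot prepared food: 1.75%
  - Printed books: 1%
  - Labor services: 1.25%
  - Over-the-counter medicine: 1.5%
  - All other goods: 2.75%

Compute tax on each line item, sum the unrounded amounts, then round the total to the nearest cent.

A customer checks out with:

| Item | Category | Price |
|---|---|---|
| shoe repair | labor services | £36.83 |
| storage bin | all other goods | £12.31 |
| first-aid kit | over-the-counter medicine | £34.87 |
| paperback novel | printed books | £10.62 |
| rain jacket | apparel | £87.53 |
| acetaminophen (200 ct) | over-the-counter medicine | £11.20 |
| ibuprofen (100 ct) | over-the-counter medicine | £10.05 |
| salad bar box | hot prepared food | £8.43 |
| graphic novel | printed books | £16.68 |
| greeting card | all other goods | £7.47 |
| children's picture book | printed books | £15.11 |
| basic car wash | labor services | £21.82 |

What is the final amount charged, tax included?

Shoe repair £36.83: labor services → 6% + 1.25% city = 7.25% → £2.670175
Storage bin £12.31: all other goods → 7.5% + 2.75% city = 10.25% → £1.261775
First-aid kit £34.87: over-the-counter medicine → 4.5% + 1.5% city = 6% → £2.0922
Paperback novel £10.62: printed books → 9.75% + 1% city = 10.75% → £1.14165
Rain jacket £87.53: apparel → 0% + 0% city = 0% → £0.00
Acetaminophen (200 ct) £11.20: over-the-counter medicine → 4.5% + 1.5% city = 6% → £0.672
Ibuprofen (100 ct) £10.05: over-the-counter medicine → 4.5% + 1.5% city = 6% → £0.603
Salad bar box £8.43: hot prepared food → 5.5% + 1.75% city = 7.25% → £0.611175
Graphic novel £16.68: printed books → 9.75% + 1% city = 10.75% → £1.7931
Greeting card £7.47: all other goods → 7.5% + 2.75% city = 10.25% → £0.765675
Children's picture book £15.11: printed books → 9.75% + 1% city = 10.75% → £1.624325
Basic car wash £21.82: labor services → 6% + 1.25% city = 7.25% → £1.58195
Subtotal = £272.92; unrounded tax = £14.817025 → £14.82; total due = £287.74

£287.74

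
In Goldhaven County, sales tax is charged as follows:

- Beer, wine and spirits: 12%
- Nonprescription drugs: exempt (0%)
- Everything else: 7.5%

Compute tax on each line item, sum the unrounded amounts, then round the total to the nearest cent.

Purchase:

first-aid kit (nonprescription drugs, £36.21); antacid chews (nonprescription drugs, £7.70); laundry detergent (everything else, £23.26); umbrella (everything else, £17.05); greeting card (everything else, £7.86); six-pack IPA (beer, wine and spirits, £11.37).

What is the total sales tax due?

First-aid kit £36.21: nonprescription drugs → 0% → £0.00
Antacid chews £7.70: nonprescription drugs → 0% → £0.00
Laundry detergent £23.26: everything else → 7.5% → £1.7445
Umbrella £17.05: everything else → 7.5% → £1.27875
Greeting card £7.86: everything else → 7.5% → £0.5895
Six-pack IPA £11.37: beer, wine and spirits → 12% → £1.3644
Unrounded tax sum = £4.97715 → £4.98

£4.98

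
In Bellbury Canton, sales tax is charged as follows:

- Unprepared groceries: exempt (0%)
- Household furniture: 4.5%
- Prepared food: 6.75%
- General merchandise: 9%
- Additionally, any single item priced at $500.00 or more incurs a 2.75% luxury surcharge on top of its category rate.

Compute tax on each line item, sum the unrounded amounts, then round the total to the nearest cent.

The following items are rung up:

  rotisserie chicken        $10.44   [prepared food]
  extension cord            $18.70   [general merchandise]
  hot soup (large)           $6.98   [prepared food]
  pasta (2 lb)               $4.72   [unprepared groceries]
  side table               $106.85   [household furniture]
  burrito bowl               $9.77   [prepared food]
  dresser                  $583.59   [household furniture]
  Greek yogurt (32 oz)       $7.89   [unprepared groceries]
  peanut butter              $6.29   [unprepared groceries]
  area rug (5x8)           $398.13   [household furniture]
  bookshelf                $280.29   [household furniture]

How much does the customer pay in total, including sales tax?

$1514.82

Rotisserie chicken $10.44: prepared food → 6.75% → $0.7047
Extension cord $18.70: general merchandise → 9% → $1.683
Hot soup (large) $6.98: prepared food → 6.75% → $0.47115
Pasta (2 lb) $4.72: unprepared groceries → 0% → $0.00
Side table $106.85: household furniture → 4.5% → $4.80825
Burrito bowl $9.77: prepared food → 6.75% → $0.659475
Dresser $583.59: household furniture → 4.5% + 2.75% surcharge = 7.25% → $42.310275
Greek yogurt (32 oz) $7.89: unprepared groceries → 0% → $0.00
Peanut butter $6.29: unprepared groceries → 0% → $0.00
Area rug (5x8) $398.13: household furniture → 4.5% → $17.91585
Bookshelf $280.29: household furniture → 4.5% → $12.61305
Subtotal = $1433.65; unrounded tax = $81.16575 → $81.17; total due = $1514.82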